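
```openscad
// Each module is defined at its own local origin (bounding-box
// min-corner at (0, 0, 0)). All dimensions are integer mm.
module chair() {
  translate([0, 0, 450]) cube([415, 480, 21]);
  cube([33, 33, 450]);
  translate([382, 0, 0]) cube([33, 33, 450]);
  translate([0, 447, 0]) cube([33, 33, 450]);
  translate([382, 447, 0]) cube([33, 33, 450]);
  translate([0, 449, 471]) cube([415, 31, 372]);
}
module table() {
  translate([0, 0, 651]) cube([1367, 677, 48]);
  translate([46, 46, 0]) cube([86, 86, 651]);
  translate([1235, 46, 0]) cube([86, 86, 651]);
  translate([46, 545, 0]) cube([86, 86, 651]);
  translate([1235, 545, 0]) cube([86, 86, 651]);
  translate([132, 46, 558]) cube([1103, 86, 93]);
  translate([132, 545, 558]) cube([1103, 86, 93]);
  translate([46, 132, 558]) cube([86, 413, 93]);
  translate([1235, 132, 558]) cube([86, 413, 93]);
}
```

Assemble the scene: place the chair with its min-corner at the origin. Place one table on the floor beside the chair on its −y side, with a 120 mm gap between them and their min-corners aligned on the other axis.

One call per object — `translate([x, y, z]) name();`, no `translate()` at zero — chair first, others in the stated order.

chair();
translate([0, -797, 0]) table();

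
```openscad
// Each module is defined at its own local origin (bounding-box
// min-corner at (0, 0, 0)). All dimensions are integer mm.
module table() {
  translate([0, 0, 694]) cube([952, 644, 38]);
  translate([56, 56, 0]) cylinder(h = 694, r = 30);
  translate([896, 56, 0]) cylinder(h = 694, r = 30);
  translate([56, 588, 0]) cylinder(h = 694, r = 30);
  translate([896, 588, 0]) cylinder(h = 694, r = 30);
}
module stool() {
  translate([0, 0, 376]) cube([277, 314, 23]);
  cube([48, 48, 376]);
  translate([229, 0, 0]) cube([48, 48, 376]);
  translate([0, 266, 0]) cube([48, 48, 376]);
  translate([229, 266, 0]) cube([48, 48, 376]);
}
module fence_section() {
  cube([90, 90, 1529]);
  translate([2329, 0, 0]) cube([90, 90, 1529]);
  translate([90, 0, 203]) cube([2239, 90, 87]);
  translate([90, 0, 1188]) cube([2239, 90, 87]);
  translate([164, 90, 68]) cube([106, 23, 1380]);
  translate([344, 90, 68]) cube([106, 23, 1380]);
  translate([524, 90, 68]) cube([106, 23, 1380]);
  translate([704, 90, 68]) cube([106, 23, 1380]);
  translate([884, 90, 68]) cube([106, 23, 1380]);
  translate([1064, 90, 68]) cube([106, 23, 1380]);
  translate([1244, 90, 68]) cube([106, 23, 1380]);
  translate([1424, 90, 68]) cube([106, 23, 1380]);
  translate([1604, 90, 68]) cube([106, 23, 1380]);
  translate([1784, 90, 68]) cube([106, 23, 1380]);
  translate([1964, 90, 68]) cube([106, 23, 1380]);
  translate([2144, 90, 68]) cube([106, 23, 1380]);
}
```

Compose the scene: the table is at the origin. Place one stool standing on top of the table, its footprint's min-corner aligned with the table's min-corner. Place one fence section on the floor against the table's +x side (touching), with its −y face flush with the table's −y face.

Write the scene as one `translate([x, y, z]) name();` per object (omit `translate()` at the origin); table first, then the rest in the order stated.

table();
translate([0, 0, 732]) stool();
translate([952, 0, 0]) fence_section();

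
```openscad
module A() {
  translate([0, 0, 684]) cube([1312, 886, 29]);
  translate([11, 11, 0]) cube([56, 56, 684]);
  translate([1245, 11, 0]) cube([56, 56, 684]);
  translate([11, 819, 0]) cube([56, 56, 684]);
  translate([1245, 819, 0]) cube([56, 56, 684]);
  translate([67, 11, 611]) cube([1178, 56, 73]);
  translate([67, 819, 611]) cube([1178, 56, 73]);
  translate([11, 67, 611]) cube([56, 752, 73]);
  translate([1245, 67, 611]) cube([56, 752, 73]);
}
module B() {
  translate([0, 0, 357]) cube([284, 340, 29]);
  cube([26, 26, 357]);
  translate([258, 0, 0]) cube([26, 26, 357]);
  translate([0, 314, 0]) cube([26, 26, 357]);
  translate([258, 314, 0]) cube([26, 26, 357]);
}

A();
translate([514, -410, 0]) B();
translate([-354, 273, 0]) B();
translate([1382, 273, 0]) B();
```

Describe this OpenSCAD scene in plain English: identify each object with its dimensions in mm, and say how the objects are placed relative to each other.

A is a table with a 1312×886 mm rectangular top, 29 mm thick, top surface at z = 713 mm, supported by four 56×56 mm square legs, each inset 11 mm from the nearest pair of top edges, running from the floor. Four apron rails, 56 mm thick and 73 mm tall, run between adjacent legs with their top edges flush with the underside of the top and their outer faces flush with the legs' outer faces.

B is a four-legged stool. The seat is a 284×340×29 mm slab whose top surface is at z = 386 mm; four square legs, each 26×26 mm in cross-section, run from the floor (z = 0) to the underside of the seat, each flush with a corner of the seat.

Three stools sit around the table at the −y, −x, +x sides.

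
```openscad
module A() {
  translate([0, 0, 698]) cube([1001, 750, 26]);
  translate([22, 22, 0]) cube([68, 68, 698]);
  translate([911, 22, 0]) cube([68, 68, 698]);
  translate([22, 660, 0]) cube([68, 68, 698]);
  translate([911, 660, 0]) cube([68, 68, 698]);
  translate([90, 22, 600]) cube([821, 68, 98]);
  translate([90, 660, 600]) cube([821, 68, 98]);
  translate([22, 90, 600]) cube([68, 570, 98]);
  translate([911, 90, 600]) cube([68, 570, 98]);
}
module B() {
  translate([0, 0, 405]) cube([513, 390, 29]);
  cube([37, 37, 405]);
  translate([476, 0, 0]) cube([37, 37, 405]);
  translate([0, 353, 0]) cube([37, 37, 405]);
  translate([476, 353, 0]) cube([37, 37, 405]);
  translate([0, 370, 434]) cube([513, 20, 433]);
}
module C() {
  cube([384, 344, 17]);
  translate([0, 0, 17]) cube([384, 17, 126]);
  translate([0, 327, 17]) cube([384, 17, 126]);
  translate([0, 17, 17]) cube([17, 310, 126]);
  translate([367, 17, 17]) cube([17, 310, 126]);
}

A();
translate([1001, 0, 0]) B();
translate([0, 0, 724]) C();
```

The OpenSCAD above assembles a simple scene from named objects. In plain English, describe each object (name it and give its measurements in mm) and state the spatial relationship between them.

A is a rectangular dining table. The top is 1001×750×26 mm with its upper surface at z = 724 mm. It stands on four 68×68 mm square legs, each inset 22 mm from the nearest pair of top edges, running from the floor to the underside of the top. Four apron rails, 68 mm thick and 98 mm tall, run between adjacent legs with their top edges flush with the underside of the top and their outer faces flush with the legs' outer faces.

B is a chair. The seat is a 513×390×29 mm slab with its top at z = 434 mm, on four 37×37 mm corner legs (flush with the seat edges, standing on z = 0). A flat backrest 20 mm thick, 433 mm tall, spans the full seat width and rises from the seat top along its +y edge, rear face flush with the rear of the seat.

C is an open storage box with external size 384×344×143 mm and wall thickness 17 mm (the base is also 17 mm thick). The base covers the whole footprint; the four walls stand on the base, with the y-facing walls full-width and the x-facing walls fitting between their inner faces.

The chair is against the table's +x side, with their −y faces flush. The open box is on top of the table.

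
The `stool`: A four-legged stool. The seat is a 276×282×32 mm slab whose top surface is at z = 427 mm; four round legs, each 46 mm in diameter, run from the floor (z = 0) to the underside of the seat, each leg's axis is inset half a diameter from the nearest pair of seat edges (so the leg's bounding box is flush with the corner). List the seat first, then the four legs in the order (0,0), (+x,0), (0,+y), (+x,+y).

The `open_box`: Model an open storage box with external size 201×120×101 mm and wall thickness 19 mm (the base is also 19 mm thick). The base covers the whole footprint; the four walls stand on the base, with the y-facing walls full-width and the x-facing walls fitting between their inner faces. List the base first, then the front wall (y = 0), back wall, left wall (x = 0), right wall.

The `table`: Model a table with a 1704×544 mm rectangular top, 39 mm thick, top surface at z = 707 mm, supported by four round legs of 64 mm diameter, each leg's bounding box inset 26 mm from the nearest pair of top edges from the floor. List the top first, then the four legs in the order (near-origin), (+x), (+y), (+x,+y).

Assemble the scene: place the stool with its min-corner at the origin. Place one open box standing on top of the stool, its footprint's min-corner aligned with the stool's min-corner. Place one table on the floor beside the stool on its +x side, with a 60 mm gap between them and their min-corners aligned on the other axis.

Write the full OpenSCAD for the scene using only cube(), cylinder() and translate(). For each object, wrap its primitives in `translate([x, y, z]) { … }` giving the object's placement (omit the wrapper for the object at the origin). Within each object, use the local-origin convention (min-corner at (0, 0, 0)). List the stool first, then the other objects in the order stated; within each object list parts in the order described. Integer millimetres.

translate([0, 0, 395]) cube([276, 282, 32]);
translate([23, 23, 0]) cylinder(h = 395, r = 23);
translate([253, 23, 0]) cylinder(h = 395, r = 23);
translate([23, 259, 0]) cylinder(h = 395, r = 23);
translate([253, 259, 0]) cylinder(h = 395, r = 23);
translate([0, 0, 427]) {
  cube([201, 120, 19]);
  translate([0, 0, 19]) cube([201, 19, 82]);
  translate([0, 101, 19]) cube([201, 19, 82]);
  translate([0, 19, 19]) cube([19, 82, 82]);
  translate([182, 19, 19]) cube([19, 82, 82]);
}
translate([336, 0, 0]) {
  translate([0, 0, 668]) cube([1704, 544, 39]);
  translate([58, 58, 0]) cylinder(h = 668, r = 32);
  translate([1646, 58, 0]) cylinder(h = 668, r = 32);
  translate([58, 486, 0]) cylinder(h = 668, r = 32);
  translate([1646, 486, 0]) cylinder(h = 668, r = 32);
}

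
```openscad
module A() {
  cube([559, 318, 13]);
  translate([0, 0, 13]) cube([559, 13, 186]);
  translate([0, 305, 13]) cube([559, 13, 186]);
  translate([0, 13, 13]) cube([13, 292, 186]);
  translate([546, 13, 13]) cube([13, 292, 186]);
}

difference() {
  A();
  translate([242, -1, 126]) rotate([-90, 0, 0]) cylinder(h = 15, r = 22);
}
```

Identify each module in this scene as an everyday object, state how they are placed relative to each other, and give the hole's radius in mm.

A is an open box. The open box has a circular hole through its front wall. The hole's radius is 22 mm.

The subtracted cylinder has r = 22 mm.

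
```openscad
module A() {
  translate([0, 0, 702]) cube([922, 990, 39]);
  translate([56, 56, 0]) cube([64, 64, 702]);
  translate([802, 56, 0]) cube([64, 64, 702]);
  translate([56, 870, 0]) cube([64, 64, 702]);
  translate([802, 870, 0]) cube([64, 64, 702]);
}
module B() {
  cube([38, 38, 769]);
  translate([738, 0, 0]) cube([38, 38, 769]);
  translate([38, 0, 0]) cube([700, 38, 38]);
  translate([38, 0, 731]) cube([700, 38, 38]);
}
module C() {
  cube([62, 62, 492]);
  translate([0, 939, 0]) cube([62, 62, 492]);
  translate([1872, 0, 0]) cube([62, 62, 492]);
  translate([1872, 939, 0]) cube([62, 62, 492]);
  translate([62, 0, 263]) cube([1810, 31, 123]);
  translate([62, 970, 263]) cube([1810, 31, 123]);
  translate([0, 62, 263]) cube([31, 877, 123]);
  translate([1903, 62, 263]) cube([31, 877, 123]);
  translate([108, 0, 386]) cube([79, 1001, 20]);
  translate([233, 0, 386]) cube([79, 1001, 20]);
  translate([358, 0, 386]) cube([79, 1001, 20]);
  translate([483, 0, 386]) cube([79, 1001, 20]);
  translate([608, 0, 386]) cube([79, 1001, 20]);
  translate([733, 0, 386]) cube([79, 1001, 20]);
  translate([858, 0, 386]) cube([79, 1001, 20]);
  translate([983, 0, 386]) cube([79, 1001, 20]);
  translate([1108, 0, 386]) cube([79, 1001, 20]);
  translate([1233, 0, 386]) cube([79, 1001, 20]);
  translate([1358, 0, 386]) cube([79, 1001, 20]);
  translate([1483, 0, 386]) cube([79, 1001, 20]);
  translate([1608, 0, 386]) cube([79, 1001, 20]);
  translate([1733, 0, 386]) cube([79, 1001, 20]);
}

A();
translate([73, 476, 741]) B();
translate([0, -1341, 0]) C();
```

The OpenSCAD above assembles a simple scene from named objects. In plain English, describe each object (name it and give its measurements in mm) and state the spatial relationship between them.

A is a rectangular dining table. The top is 922×990×39 mm with its upper surface at z = 741 mm. It stands on four 64×64 mm square legs, each inset 56 mm from the nearest pair of top edges, running from the floor to the underside of the top.

B is a picture frame with a 700×693 mm rectangular opening (x by z) and a uniform 38 mm border on every side. Frame depth is 38 mm along y. It is built from two vertical stiles running the full outside height and two horizontal rails spanning the gap between the stiles.

C is a bed frame 1934 mm long (x) by 1001 mm wide (y). Four 62×62 mm corner posts, 492 mm tall, at the corners of the footprint. Four rails of 31 mm thickness and 123 mm height run between adjacent posts with their undersides at z = 263 mm, their outer faces flush with the outside of the frame (the two x-running rails run between the posts' inner faces; the two y-running rails run between the posts' inner faces). 14 slats, each 79 mm wide (x) and 20 mm thick, lie across the top of the two x-running rails, running the full 1001 mm width of the frame in y; the slats are evenly spaced along x between the inner faces of the end posts with equal gaps (rounded down to the nearest mm) at the −x end and between each pair — any rounding remainder accumulates at the +x end.

The picture frame is on top of the table, centred. The bed frame is on the floor beside the table on its −y side.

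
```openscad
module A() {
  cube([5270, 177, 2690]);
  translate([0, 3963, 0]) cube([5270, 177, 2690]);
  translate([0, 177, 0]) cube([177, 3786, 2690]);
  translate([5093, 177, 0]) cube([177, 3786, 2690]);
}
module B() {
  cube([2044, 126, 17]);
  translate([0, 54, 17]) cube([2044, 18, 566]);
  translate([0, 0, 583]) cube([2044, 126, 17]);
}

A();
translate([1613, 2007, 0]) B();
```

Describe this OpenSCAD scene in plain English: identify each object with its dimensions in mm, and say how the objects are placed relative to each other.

A is the wall frame of a small rectangular building: four walls, each 2690 mm tall and 177 mm thick, enclosing a footprint 5270 mm (x) by 4140 mm (y) outside-to-outside, with no floor or roof. The front and back walls (the −y and +y sides) span the full width; the two side walls fit between them.

B is an I-beam lying along x, 2044 mm long. Overall section height 600 mm. Two flanges 126 mm wide (y) and 17 mm thick, one on the floor and one at the top; a web 18 mm thick runs between them, centred on the flange width.

The I-beam sits inside the house frame, centred.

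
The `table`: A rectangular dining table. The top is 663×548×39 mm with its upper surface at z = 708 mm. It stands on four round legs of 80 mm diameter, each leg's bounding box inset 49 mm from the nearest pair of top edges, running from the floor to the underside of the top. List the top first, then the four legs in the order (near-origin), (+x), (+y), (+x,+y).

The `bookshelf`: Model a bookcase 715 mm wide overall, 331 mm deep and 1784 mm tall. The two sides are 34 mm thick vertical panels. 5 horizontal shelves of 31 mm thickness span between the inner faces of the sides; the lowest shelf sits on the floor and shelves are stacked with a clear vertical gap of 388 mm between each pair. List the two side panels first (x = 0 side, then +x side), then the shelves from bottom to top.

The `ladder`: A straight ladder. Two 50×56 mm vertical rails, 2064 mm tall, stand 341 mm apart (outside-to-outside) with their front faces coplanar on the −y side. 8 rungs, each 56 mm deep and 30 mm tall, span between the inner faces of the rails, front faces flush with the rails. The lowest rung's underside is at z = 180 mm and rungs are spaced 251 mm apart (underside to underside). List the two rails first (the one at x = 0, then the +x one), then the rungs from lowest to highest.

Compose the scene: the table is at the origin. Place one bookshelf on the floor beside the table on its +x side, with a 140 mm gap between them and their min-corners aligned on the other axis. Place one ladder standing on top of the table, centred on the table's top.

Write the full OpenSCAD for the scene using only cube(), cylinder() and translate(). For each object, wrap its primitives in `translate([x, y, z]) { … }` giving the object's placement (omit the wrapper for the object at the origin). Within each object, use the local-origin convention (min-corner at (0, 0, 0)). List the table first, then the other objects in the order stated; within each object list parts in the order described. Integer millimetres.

translate([0, 0, 669]) cube([663, 548, 39]);
translate([89, 89, 0]) cylinder(h = 669, r = 40);
translate([574, 89, 0]) cylinder(h = 669, r = 40);
translate([89, 459, 0]) cylinder(h = 669, r = 40);
translate([574, 459, 0]) cylinder(h = 669, r = 40);
translate([803, 0, 0]) {
  cube([34, 331, 1784]);
  translate([681, 0, 0]) cube([34, 331, 1784]);
  translate([34, 0, 0]) cube([647, 331, 31]);
  translate([34, 0, 419]) cube([647, 331, 31]);
  translate([34, 0, 838]) cube([647, 331, 31]);
  translate([34, 0, 1257]) cube([647, 331, 31]);
  translate([34, 0, 1676]) cube([647, 331, 31]);
}
translate([161, 246, 708]) {
  cube([50, 56, 2064]);
  translate([291, 0, 0]) cube([50, 56, 2064]);
  translate([50, 0, 180]) cube([241, 56, 30]);
  translate([50, 0, 431]) cube([241, 56, 30]);
  translate([50, 0, 682]) cube([241, 56, 30]);
  translate([50, 0, 933]) cube([241, 56, 30]);
  translate([50, 0, 1184]) cube([241, 56, 30]);
  translate([50, 0, 1435]) cube([241, 56, 30]);
  translate([50, 0, 1686]) cube([241, 56, 30]);
  translate([50, 0, 1937]) cube([241, 56, 30]);
}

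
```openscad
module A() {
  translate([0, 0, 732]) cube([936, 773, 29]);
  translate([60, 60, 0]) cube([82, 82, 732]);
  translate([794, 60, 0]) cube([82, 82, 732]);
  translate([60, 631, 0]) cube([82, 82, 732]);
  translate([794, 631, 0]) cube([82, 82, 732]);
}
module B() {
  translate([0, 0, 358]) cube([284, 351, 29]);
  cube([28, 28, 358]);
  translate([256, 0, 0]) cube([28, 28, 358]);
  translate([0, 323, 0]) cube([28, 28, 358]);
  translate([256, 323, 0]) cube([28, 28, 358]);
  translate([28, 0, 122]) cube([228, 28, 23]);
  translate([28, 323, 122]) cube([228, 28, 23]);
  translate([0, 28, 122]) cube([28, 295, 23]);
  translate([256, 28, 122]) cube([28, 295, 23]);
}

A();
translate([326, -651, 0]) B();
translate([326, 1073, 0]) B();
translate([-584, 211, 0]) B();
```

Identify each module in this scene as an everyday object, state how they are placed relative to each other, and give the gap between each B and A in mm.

Each stool's nearest face is 300 mm from the table's bounding box.

A is a table. B is a stool. Three stools sit around the table at the −y, +y, −x sides. The gap between each stool and the table is 300 mm.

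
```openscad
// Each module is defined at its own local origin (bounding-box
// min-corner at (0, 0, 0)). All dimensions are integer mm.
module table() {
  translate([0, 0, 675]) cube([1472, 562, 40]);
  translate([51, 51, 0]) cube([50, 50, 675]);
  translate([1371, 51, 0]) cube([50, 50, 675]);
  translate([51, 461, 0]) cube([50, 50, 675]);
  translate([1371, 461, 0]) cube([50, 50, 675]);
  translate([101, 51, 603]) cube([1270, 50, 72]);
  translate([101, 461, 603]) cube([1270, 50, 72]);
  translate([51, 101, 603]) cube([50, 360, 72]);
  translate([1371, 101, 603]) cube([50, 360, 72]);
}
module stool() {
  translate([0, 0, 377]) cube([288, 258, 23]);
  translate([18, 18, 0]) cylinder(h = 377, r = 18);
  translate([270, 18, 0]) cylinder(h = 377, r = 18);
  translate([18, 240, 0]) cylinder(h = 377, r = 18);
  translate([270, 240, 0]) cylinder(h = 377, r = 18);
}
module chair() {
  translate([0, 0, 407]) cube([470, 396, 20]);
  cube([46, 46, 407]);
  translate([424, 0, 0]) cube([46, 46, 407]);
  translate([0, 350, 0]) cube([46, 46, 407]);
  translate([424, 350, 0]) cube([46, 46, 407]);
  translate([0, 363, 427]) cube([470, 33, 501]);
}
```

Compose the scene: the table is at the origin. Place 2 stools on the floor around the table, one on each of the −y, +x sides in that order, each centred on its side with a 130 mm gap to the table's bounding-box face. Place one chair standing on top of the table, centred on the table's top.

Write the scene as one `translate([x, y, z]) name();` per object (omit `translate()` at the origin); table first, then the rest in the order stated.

table();
translate([592, -388, 0]) stool();
translate([1602, 152, 0]) stool();
translate([501, 83, 715]) chair();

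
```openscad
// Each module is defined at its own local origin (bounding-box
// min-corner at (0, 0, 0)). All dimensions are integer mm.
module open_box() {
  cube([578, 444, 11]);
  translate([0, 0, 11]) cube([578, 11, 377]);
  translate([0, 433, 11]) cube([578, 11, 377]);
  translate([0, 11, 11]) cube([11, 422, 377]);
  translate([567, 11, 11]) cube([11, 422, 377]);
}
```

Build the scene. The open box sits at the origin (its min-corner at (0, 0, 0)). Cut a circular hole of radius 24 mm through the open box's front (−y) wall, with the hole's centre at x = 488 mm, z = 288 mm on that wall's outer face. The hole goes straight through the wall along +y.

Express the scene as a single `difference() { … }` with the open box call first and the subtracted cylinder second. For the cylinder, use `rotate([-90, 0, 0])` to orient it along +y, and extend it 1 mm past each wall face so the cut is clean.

difference() {
  open_box();
  translate([488, -1, 288]) rotate([-90, 0, 0]) cylinder(h = 13, r = 24);
}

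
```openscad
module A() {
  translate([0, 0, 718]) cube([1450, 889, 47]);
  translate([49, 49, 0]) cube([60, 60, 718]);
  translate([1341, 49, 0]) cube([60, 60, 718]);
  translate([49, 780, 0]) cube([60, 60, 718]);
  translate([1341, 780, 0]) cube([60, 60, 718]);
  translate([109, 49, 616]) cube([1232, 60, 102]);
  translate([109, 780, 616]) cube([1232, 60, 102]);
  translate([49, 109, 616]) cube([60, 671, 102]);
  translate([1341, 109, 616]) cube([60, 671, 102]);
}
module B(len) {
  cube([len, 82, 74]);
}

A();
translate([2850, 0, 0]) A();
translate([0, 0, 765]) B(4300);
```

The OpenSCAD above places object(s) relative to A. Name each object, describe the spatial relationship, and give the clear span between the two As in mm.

A is a table. B is a beam. A beam spans the tops of two tables. The clear span between the two tables is 1400 mm.

Second table starts at x = 2850; first ends at x = 1450; clear span = 2850 − 1450 = 1400 mm.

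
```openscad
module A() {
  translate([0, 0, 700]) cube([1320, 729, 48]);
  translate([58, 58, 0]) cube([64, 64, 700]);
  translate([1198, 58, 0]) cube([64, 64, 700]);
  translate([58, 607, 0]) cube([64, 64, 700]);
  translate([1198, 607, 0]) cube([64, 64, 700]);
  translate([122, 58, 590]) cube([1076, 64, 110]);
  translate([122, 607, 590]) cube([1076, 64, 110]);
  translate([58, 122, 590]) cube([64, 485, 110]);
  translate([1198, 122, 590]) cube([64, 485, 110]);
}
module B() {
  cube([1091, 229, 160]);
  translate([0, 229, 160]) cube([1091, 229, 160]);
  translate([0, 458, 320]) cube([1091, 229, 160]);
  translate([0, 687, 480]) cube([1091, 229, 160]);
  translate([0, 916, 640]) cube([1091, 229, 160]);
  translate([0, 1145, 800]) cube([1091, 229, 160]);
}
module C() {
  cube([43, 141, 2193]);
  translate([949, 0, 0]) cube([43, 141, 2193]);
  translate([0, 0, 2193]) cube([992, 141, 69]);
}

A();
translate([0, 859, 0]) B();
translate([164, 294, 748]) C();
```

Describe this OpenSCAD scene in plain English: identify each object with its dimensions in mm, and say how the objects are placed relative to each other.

A is a table: top 1320 mm (x) × 729 mm (y), 48 mm thick, upper face at z = 748 mm, on four 64×64 mm square legs, each inset 58 mm from the nearest pair of top edges, running from z = 0 to the bottom of the top. Four apron rails, 64 mm thick and 110 mm tall, run between adjacent legs with their top edges flush with the underside of the top and their outer faces flush with the legs' outer faces.

B is a straight staircase of 6 solid steps. Each step is 1091 mm wide (x), 229 mm deep (y, the going) and 160 mm tall (the rise). The first step rests on the floor; each subsequent step sits one going further in +y and one rise higher in +z, directly behind and above the previous step with no overlap.

C is a rectangular door frame: two vertical jambs of 43×141 mm section, 2193 mm tall, with a clear opening 906 mm wide between their inner faces. A header 69 mm tall and 141 mm deep lies on top of the jambs and spans the full outside width.

The staircase is on the floor beside the table on its +y side. The door frame is on top of the table, centred.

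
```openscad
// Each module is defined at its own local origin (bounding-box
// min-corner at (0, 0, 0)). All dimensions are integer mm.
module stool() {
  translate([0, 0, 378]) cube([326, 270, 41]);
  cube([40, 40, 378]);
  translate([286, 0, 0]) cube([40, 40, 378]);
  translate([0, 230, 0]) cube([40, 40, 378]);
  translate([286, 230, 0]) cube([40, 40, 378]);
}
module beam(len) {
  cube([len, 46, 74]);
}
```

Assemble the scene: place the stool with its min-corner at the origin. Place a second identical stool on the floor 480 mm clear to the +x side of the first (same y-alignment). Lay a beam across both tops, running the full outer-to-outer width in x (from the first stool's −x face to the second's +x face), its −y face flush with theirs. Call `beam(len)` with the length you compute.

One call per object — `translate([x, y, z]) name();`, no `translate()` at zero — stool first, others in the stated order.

stool();
translate([806, 0, 0]) stool();
translate([0, 0, 419]) beam(1132);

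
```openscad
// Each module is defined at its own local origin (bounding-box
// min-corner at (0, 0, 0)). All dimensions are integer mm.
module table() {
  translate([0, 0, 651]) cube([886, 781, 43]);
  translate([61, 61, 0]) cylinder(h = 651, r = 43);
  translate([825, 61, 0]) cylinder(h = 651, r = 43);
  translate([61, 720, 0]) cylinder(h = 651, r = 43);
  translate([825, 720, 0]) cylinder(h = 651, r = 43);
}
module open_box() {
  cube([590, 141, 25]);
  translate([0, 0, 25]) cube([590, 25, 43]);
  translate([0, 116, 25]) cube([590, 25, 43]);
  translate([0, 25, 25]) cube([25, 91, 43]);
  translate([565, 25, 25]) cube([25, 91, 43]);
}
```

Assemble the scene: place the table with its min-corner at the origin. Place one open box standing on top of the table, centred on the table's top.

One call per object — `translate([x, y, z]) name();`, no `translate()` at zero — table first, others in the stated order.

table();
translate([148, 320, 694]) open_box();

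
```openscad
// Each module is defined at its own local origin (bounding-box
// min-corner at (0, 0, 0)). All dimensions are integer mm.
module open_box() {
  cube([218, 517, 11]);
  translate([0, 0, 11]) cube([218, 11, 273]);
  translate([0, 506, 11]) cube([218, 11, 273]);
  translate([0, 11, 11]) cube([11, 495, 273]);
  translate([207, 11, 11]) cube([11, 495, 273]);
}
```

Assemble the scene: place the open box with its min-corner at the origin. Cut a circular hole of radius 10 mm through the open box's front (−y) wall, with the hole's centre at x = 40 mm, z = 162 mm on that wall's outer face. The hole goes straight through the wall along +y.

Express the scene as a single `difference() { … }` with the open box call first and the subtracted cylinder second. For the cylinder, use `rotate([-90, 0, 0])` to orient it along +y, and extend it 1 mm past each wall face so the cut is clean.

difference() {
  open_box();
  translate([40, -1, 162]) rotate([-90, 0, 0]) cylinder(h = 13, r = 10);
}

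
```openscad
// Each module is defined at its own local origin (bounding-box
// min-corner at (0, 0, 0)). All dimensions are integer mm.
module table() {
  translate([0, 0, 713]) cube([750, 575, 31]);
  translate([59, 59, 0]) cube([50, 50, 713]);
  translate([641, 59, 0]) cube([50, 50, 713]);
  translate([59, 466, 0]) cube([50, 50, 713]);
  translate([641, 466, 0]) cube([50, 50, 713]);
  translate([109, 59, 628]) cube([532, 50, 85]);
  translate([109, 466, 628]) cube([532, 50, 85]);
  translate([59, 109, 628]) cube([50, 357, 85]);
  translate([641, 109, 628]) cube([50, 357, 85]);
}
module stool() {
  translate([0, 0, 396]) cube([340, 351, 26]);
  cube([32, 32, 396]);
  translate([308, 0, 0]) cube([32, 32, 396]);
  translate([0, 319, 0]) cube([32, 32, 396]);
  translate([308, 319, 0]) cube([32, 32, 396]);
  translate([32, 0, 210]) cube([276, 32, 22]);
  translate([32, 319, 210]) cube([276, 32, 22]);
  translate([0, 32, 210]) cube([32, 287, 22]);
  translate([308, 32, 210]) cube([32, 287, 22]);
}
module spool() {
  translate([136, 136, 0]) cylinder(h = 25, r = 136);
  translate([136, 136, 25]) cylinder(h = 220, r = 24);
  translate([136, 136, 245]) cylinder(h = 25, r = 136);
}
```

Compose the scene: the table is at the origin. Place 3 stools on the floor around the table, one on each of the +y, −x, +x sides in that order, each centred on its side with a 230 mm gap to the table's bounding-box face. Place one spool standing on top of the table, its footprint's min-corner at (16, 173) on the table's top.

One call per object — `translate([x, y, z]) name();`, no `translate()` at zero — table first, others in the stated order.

table();
translate([205, 805, 0]) stool();
translate([-570, 112, 0]) stool();
translate([980, 112, 0]) stool();
translate([16, 173, 744]) spool();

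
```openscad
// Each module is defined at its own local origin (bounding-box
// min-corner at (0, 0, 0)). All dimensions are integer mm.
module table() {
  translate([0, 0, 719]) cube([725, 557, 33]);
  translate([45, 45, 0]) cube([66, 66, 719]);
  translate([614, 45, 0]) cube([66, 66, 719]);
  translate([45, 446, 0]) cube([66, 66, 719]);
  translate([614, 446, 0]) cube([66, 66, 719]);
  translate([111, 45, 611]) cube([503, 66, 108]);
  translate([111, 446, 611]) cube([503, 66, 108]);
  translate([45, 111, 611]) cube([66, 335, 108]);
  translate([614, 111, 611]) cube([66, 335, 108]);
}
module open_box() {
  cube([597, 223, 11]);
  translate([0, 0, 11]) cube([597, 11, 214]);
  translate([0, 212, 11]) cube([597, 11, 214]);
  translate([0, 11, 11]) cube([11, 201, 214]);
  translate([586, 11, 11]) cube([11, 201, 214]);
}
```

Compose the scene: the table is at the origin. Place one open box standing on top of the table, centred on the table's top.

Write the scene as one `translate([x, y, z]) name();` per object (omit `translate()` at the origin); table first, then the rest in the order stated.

table();
translate([64, 167, 752]) open_box();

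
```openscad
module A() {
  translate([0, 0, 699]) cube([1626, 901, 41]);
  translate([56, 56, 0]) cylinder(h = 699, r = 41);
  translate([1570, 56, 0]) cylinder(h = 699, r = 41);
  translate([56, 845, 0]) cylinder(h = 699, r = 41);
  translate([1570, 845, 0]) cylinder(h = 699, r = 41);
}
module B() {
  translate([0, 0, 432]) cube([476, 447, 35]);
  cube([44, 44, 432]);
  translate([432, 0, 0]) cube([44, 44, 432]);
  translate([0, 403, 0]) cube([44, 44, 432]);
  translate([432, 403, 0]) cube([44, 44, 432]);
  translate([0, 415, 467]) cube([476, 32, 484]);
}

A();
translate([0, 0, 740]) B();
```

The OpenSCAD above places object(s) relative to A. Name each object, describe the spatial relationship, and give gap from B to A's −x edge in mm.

The chair's min-x is at 0; the table's min-x is 0; gap = 0 mm.

A is a table. B is a chair. The chair is on top of the table. The gap from the chair to the table's −x edge is 0 mm.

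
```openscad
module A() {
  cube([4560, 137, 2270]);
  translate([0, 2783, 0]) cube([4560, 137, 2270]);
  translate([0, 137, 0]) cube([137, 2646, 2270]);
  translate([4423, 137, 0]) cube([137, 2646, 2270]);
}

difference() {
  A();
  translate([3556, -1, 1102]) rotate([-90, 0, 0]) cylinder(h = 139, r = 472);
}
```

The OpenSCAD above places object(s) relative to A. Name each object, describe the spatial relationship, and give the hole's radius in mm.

The subtracted cylinder has r = 472 mm.

A is a house frame. The house frame has a circular hole through its front wall. The hole's radius is 472 mm.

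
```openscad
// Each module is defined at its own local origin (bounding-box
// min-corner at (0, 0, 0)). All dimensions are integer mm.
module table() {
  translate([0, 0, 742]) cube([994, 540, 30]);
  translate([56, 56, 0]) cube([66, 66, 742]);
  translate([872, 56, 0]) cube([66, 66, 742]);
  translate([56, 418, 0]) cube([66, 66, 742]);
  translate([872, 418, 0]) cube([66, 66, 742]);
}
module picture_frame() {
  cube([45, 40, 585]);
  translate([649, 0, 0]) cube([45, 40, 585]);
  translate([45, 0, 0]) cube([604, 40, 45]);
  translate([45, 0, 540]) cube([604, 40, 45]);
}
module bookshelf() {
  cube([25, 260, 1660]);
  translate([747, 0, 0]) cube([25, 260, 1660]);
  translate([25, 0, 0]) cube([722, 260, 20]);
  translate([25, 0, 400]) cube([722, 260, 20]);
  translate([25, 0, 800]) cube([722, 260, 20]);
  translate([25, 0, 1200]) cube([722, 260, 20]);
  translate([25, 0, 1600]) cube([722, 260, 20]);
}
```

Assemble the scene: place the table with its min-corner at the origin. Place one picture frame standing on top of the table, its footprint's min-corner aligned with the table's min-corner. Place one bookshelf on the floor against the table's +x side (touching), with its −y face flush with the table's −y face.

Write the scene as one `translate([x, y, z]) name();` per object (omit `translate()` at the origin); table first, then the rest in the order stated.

table();
translate([0, 0, 772]) picture_frame();
translate([994, 0, 0]) bookshelf();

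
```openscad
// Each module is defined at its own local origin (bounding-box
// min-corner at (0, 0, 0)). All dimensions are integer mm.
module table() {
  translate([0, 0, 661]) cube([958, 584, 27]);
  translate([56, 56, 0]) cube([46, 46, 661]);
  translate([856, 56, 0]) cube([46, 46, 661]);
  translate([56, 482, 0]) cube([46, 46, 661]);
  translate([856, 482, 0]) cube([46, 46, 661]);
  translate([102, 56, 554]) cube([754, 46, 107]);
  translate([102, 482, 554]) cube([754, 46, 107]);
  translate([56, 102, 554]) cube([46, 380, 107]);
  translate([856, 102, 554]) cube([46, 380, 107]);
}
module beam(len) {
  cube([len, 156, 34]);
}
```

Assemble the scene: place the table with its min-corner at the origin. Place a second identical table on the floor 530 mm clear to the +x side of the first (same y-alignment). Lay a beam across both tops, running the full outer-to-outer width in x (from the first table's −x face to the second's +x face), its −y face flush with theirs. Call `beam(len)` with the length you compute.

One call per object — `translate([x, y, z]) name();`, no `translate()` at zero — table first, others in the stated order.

table();
translate([1488, 0, 0]) table();
translate([0, 0, 688]) beam(2446);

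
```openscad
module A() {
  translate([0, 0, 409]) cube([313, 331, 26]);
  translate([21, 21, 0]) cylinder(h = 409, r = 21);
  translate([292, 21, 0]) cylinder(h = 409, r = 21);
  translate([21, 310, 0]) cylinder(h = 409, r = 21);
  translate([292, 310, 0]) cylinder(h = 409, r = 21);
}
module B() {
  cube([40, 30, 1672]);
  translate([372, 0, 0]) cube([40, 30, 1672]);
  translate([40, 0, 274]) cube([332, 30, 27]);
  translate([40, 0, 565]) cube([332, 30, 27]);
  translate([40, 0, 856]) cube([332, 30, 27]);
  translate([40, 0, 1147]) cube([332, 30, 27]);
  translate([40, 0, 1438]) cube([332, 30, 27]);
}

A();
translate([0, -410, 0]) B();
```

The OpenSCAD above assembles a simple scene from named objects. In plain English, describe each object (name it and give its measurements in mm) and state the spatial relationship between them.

A is a simple wooden stool: a rectangular seat 313 mm (x) by 331 mm (y), 26 mm thick, top face at z = 435 mm, on four round legs, each 42 mm in diameter. The legs rest on z = 0, each leg's axis is inset half a diameter from the nearest pair of seat edges (so the leg's bounding box is flush with the corner).

B is a wooden ladder with two side rails of 40×30 mm section and 1672 mm height, set 412 mm apart overall. Between them run 5 rectangular rungs (30 mm deep, 27 mm thick), front faces flush with the rails' −y face. The bottom of the first rung is 274 mm above the floor and each subsequent rung is 291 mm higher than the one below.

The ladder is on the floor beside the stool on its −y side.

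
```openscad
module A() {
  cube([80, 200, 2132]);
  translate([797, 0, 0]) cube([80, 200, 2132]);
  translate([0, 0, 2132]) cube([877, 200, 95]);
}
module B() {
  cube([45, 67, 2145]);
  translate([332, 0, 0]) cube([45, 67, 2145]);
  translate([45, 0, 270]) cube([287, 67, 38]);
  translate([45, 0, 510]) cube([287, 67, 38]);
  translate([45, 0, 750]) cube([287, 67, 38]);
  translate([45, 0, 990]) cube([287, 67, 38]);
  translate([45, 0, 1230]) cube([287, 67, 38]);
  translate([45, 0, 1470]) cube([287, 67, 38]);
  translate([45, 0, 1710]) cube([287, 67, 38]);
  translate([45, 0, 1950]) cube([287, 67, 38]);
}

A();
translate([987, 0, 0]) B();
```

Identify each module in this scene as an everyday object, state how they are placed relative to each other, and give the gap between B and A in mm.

The ladder's nearest face is 110 mm from the door frame's +x face.

A is a door frame. B is a ladder. The ladder is on the floor beside the door frame on its +x side. The gap between the ladder and the door frame is 110 mm.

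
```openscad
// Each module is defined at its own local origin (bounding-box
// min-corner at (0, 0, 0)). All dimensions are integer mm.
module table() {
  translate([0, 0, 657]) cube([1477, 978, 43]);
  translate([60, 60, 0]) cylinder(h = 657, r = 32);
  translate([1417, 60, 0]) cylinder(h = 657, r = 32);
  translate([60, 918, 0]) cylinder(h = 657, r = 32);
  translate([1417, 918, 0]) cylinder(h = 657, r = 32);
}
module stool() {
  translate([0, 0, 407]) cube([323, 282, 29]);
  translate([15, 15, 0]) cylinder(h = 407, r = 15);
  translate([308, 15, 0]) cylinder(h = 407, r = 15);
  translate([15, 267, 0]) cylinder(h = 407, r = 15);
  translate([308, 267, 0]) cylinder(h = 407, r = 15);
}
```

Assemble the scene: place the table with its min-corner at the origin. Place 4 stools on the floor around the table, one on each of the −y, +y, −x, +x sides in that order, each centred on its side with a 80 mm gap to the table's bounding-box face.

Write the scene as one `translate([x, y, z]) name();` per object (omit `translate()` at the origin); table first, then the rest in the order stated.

table();
translate([577, -362, 0]) stool();
translate([577, 1058, 0]) stool();
translate([-403, 348, 0]) stool();
translate([1557, 348, 0]) stool();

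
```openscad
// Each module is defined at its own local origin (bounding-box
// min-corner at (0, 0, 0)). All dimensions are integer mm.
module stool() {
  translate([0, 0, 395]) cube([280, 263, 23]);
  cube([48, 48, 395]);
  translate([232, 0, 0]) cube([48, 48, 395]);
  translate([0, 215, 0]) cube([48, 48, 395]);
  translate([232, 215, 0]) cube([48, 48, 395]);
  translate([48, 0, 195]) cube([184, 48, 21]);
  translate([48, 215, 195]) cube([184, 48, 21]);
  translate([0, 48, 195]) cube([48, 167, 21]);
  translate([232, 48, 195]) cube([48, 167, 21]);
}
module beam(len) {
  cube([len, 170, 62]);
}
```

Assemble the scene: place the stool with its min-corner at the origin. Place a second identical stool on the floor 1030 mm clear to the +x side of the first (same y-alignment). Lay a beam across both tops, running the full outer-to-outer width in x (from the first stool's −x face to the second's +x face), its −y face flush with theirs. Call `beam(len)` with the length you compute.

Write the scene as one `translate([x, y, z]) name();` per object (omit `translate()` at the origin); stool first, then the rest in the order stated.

stool();
translate([1310, 0, 0]) stool();
translate([0, 0, 418]) beam(1590);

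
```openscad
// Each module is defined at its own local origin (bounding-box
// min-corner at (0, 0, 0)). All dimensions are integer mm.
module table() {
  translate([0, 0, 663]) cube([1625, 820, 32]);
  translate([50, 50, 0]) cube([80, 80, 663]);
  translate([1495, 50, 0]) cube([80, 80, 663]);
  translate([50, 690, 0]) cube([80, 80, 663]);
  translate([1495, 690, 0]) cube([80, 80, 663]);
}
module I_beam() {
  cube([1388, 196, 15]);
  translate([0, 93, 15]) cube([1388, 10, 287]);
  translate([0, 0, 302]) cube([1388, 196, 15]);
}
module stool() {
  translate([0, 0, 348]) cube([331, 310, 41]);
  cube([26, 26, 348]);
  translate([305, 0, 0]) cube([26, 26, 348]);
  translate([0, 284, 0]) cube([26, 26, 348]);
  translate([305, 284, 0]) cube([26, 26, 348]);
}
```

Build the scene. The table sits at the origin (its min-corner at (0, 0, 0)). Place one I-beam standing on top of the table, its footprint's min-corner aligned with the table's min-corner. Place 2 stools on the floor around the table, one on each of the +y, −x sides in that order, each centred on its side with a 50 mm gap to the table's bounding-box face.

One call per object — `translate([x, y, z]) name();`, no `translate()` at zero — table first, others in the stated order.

table();
translate([0, 0, 695]) I_beam();
translate([647, 870, 0]) stool();
translate([-381, 255, 0]) stool();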